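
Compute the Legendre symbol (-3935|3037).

Reduce the numerator: -3935 ≡ 2139 (mod 3037), so (-3935|3037) = (2139|3037).
3037 ≡ 1 (mod 4), so quadratic reciprocity gives (2139|3037) = (3037|2139). Reduce: 3037 ≡ 898 (mod 2139). Now have (898|2139).
Factor out 2: 898 = 2·449. Since 2139 ≡ 3 (mod 8), (2|2139) = -1. Now have -(449|2139).
449 ≡ 1 (mod 4), so quadratic reciprocity gives (449|2139) = (2139|449). Reduce: 2139 ≡ 343 (mod 449). Now have -(343|449).
449 ≡ 1 (mod 4), so quadratic reciprocity gives (343|449) = (449|343). Reduce: 449 ≡ 106 (mod 343). Now have -(106|343).
Factor out 2: 106 = 2·53. Since 343 ≡ 7 (mod 8), (2|343) = +1. Now have -(53|343).
53 ≡ 1 (mod 4), so quadratic reciprocity gives (53|343) = (343|53). Reduce: 343 ≡ 25 (mod 53). Now have -(25|53).
25 ≡ 1 (mod 4), so quadratic reciprocity gives (25|53) = (53|25). Reduce: 53 ≡ 3 (mod 25). Now have -(3|25).
25 ≡ 1 (mod 4), so quadratic reciprocity gives (3|25) = (25|3). Reduce: 25 ≡ 1 (mod 3). Now have -(1|3).
(1|3) = 1. Collecting the sign factors: -1.

-1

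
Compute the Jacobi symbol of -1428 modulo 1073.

(-1428|1073)
  = (718|1073)    [-1428 ≡ 718 mod 1073]
  = (359|1073)    [1073 ≡ 1 mod 8 ⇒ (2|1073) = +1]
  = (1073|359)    [QR: 1073 ≡ 1 mod 4, sign kept]
  = (355|359)    [1073 ≡ 355 mod 359]
  = -(359|355)    [QR: both ≡ 3 mod 4, sign flips]
  = -(4|355)    [359 ≡ 4 mod 355]
  = -(1|355)    [355 ≡ 3 mod 8 ⇒ (2|355)^2 = +1]
  = -1    [(1|355) = 1]

-1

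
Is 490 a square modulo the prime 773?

yes

Factor out 2: 490 = 2·245. Since 773 ≡ 5 (mod 8), (2/773) = -1. Now have -(245/773).
245 ≡ 1 (mod 4), so quadratic reciprocity gives (245/773) = (773/245). Reduce: 773 ≡ 38 (mod 245). Now have -(38/245).
Factor out 2: 38 = 2·19. Since 245 ≡ 5 (mod 8), (2/245) = -1. Now have (19/245).
245 ≡ 1 (mod 4), so quadratic reciprocity gives (19/245) = (245/19). Reduce: 245 ≡ 17 (mod 19). Now have (17/19).
17 ≡ 1 (mod 4), so quadratic reciprocity gives (17/19) = (19/17). Reduce: 19 ≡ 2 (mod 17). Now have (2/17).
Factor out 2: 2 = 2. Since 17 ≡ 1 (mod 8), (2/17) = +1. Now have (1/17).
(1/17) = 1. Collecting the sign factors: 1.
(490/773) = 1, and 773 is prime, so 490 is a quadratic residue mod 773.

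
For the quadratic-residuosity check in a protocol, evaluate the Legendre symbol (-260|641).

(-260|641)
  = (381|641)    [-260 ≡ 381 mod 641]
  = (641|381)    [QR: 381 ≡ 1 mod 4, sign kept]
  = (260|381)    [641 ≡ 260 mod 381]
  = (65|381)    [381 ≡ 5 mod 8 ⇒ (2|381)^2 = +1]
  = (381|65)    [QR: 65 ≡ 1 mod 4, sign kept]
  = (56|65)    [381 ≡ 56 mod 65]
  = (7|65)    [65 ≡ 1 mod 8 ⇒ (2|65)^3 = +1]
  = (65|7)    [QR: 65 ≡ 1 mod 4, sign kept]
  = (2|7)    [65 ≡ 2 mod 7]
  = (1|7)    [7 ≡ 7 mod 8 ⇒ (2|7) = +1]
  = 1    [(1|7) = 1]

1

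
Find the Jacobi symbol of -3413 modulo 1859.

-1

Pull out -1: (-3413/1859) = (-1/1859)·(3413/1859). Since 1859 ≡ 3 (mod 4), (-1/1859) = -1. Now have -(3413/1859).
Reduce the numerator: 3413 ≡ 1554 (mod 1859), so (3413/1859) = (1554/1859).
Factor out 2: 1554 = 2·777. Since 1859 ≡ 3 (mod 8), (2/1859) = -1. Now have (777/1859).
777 ≡ 1 (mod 4), so quadratic reciprocity gives (777/1859) = (1859/777). Reduce: 1859 ≡ 305 (mod 777). Now have (305/777).
305 ≡ 1 (mod 4), so quadratic reciprocity gives (305/777) = (777/305). Reduce: 777 ≡ 167 (mod 305). Now have (167/305).
305 ≡ 1 (mod 4), so quadratic reciprocity gives (167/305) = (305/167). Reduce: 305 ≡ 138 (mod 167). Now have (138/167).
Factor out 2: 138 = 2·69. Since 167 ≡ 7 (mod 8), (2/167) = +1. Now have (69/167).
69 ≡ 1 (mod 4), so quadratic reciprocity gives (69/167) = (167/69). Reduce: 167 ≡ 29 (mod 69). Now have (29/69).
29 ≡ 1 (mod 4), so quadratic reciprocity gives (29/69) = (69/29). Reduce: 69 ≡ 11 (mod 29). Now have (11/29).
29 ≡ 1 (mod 4), so quadratic reciprocity gives (11/29) = (29/11). Reduce: 29 ≡ 7 (mod 11). Now have (7/11).
Both 7 ≡ 3 and 11 ≡ 3 (mod 4), so reciprocity gives (7/11) = -(11/7). Reduce: 11 ≡ 4 (mod 7). Now have -(4/7).
Factor out 2: 4 = 2^2. Since 7 ≡ 7 (mod 8), (2/7) = +1, and (2/7)^2 = +1. Now have -(1/7).
(1/7) = 1. Collecting the sign factors: -1.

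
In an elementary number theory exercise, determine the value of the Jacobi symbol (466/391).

(466/391)
  = (75/391)    [466 ≡ 75 mod 391]
  = -(391/75)    [QR: both ≡ 3 mod 4, sign flips]
  = -(16/75)    [391 ≡ 16 mod 75]
  = -(1/75)    [75 ≡ 3 mod 8 ⇒ (2/75)^4 = +1]
  = -1    [(1/75) = 1]

-1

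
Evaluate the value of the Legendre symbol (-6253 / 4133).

1

Reduce the numerator: -6253 ≡ 2013 (mod 4133), so (-6253 / 4133) = (2013 / 4133).
2013 ≡ 1 (mod 4), so quadratic reciprocity gives (2013 / 4133) = (4133 / 2013). Reduce: 4133 ≡ 107 (mod 2013). Now have (107 / 2013).
2013 ≡ 1 (mod 4), so quadratic reciprocity gives (107 / 2013) = (2013 / 107). Reduce: 2013 ≡ 87 (mod 107). Now have (87 / 107).
Both 87 ≡ 3 and 107 ≡ 3 (mod 4), so reciprocity gives (87 / 107) = -(107 / 87). Reduce: 107 ≡ 20 (mod 87). Now have -(20 / 87).
Factor out 2: 20 = 2^2·5. Since 87 ≡ 7 (mod 8), (2 / 87) = +1, and (2 / 87)^2 = +1. Now have -(5 / 87).
5 ≡ 1 (mod 4), so quadratic reciprocity gives (5 / 87) = (87 / 5). Reduce: 87 ≡ 2 (mod 5). Now have -(2 / 5).
Factor out 2: 2 = 2. Since 5 ≡ 5 (mod 8), (2 / 5) = -1. Now have (1 / 5).
(1 / 5) = 1. Collecting the sign factors: 1.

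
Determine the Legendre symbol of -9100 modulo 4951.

(-9100/4951)
  = -(9100/4951)    [4951 ≡ 3 mod 4 ⇒ (-1/4951) = -1]
  = -(4149/4951)    [9100 ≡ 4149 mod 4951]
  = -(4951/4149)    [QR: 4149 ≡ 1 mod 4, sign kept]
  = -(802/4149)    [4951 ≡ 802 mod 4149]
  = (401/4149)    [4149 ≡ 5 mod 8 ⇒ (2/4149) = -1]
  = (4149/401)    [QR: 401 ≡ 1 mod 4, sign kept]
  = (139/401)    [4149 ≡ 139 mod 401]
  = (401/139)    [QR: 401 ≡ 1 mod 4, sign kept]
  = (123/139)    [401 ≡ 123 mod 139]
  = -(139/123)    [QR: both ≡ 3 mod 4, sign flips]
  = -(16/123)    [139 ≡ 16 mod 123]
  = -(1/123)    [123 ≡ 3 mod 8 ⇒ (2/123)^4 = +1]
  = -1    [(1/123) = 1]

-1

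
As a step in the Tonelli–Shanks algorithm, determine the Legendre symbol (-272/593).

1

Pull out -1: (-272/593) = (-1/593)·(272/593). Since 593 ≡ 1 (mod 4), (-1/593) = +1. Now have (272/593).
Factor out 2: 272 = 2^4·17. Since 593 ≡ 1 (mod 8), (2/593) = +1, and (2/593)^4 = +1. Now have (17/593).
17 ≡ 1 (mod 4), so quadratic reciprocity gives (17/593) = (593/17). Reduce: 593 ≡ 15 (mod 17). Now have (15/17).
17 ≡ 1 (mod 4), so quadratic reciprocity gives (15/17) = (17/15). Reduce: 17 ≡ 2 (mod 15). Now have (2/15).
Factor out 2: 2 = 2. Since 15 ≡ 7 (mod 8), (2/15) = +1. Now have (1/15).
(1/15) = 1. Collecting the sign factors: 1.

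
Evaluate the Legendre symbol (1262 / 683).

-1

Reduce the numerator: 1262 ≡ 579 (mod 683), so (1262 / 683) = (579 / 683).
Both 579 ≡ 3 and 683 ≡ 3 (mod 4), so reciprocity gives (579 / 683) = -(683 / 579). Reduce: 683 ≡ 104 (mod 579). Now have -(104 / 579).
Factor out 2: 104 = 2^3·13. Since 579 ≡ 3 (mod 8), (2 / 579) = -1, and (2 / 579)^3 = -1. Now have (13 / 579).
13 ≡ 1 (mod 4), so quadratic reciprocity gives (13 / 579) = (579 / 13). Reduce: 579 ≡ 7 (mod 13). Now have (7 / 13).
13 ≡ 1 (mod 4), so quadratic reciprocity gives (7 / 13) = (13 / 7). Reduce: 13 ≡ 6 (mod 7). Now have (6 / 7).
Factor out 2: 6 = 2·3. Since 7 ≡ 7 (mod 8), (2 / 7) = +1. Now have (3 / 7).
Both 3 ≡ 3 and 7 ≡ 3 (mod 4), so reciprocity gives (3 / 7) = -(7 / 3). Reduce: 7 ≡ 1 (mod 3). Now have -(1 / 3).
(1 / 3) = 1. Collecting the sign factors: -1.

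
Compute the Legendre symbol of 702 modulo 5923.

-1

Factor out 2: 702 = 2·351. Since 5923 ≡ 3 (mod 8), (2/5923) = -1. Now have -(351/5923).
Both 351 ≡ 3 and 5923 ≡ 3 (mod 4), so reciprocity gives (351/5923) = -(5923/351). Reduce: 5923 ≡ 307 (mod 351). Now have (307/351).
Both 307 ≡ 3 and 351 ≡ 3 (mod 4), so reciprocity gives (307/351) = -(351/307). Reduce: 351 ≡ 44 (mod 307). Now have -(44/307).
Factor out 2: 44 = 2^2·11. Since 307 ≡ 3 (mod 8), (2/307) = -1, and (2/307)^2 = +1. Now have -(11/307).
Both 11 ≡ 3 and 307 ≡ 3 (mod 4), so reciprocity gives (11/307) = -(307/11). Reduce: 307 ≡ 10 (mod 11). Now have (10/11).
Factor out 2: 10 = 2·5. Since 11 ≡ 3 (mod 8), (2/11) = -1. Now have -(5/11).
5 ≡ 1 (mod 4), so quadratic reciprocity gives (5/11) = (11/5). Reduce: 11 ≡ 1 (mod 5). Now have -(1/5).
(1/5) = 1. Collecting the sign factors: -1.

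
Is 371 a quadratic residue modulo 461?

no

(371/461)
  = (461/371)    [QR: 461 ≡ 1 mod 4, sign kept]
  = (90/371)    [461 ≡ 90 mod 371]
  = -(45/371)    [371 ≡ 3 mod 8 ⇒ (2/371) = -1]
  = -(371/45)    [QR: 45 ≡ 1 mod 4, sign kept]
  = -(11/45)    [371 ≡ 11 mod 45]
  = -(45/11)    [QR: 45 ≡ 1 mod 4, sign kept]
  = -(1/11)    [45 ≡ 1 mod 11]
  = -1    [(1/11) = 1]
(371/461) = -1, and 461 is prime, so 371 is not a quadratic residue mod 461.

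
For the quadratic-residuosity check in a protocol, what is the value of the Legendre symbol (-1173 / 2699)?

(-1173 / 2699)
  = -(1173 / 2699)    [2699 ≡ 3 mod 4 ⇒ (-1 / 2699) = -1]
  = -(2699 / 1173)    [QR: 1173 ≡ 1 mod 4, sign kept]
  = -(353 / 1173)    [2699 ≡ 353 mod 1173]
  = -(1173 / 353)    [QR: 353 ≡ 1 mod 4, sign kept]
  = -(114 / 353)    [1173 ≡ 114 mod 353]
  = -(57 / 353)    [353 ≡ 1 mod 8 ⇒ (2 / 353) = +1]
  = -(353 / 57)    [QR: 57 ≡ 1 mod 4, sign kept]
  = -(11 / 57)    [353 ≡ 11 mod 57]
  = -(57 / 11)    [QR: 57 ≡ 1 mod 4, sign kept]
  = -(2 / 11)    [57 ≡ 2 mod 11]
  = (1 / 11)    [11 ≡ 3 mod 8 ⇒ (2 / 11) = -1]
  = 1    [(1 / 11) = 1]

1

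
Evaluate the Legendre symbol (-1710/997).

1

(-1710/997)
  = (1710/997)    [997 ≡ 1 mod 4 ⇒ (-1/997) = +1]
  = (713/997)    [1710 ≡ 713 mod 997]
  = (997/713)    [QR: 713 ≡ 1 mod 4, sign kept]
  = (284/713)    [997 ≡ 284 mod 713]
  = (71/713)    [713 ≡ 1 mod 8 ⇒ (2/713)^2 = +1]
  = (713/71)    [QR: 713 ≡ 1 mod 4, sign kept]
  = (3/71)    [713 ≡ 3 mod 71]
  = -(71/3)    [QR: both ≡ 3 mod 4, sign flips]
  = -(2/3)    [71 ≡ 2 mod 3]
  = (1/3)    [3 ≡ 3 mod 8 ⇒ (2/3) = -1]
  = 1    [(1/3) = 1]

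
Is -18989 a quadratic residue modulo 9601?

(-18989/9601)
  = (213/9601)    [-18989 ≡ 213 mod 9601]
  = (9601/213)    [QR: 213 ≡ 1 mod 4, sign kept]
  = (16/213)    [9601 ≡ 16 mod 213]
  = (1/213)    [213 ≡ 5 mod 8 ⇒ (2/213)^4 = +1]
  = 1    [(1/213) = 1]
The Legendre symbol is 1, so x^2 ≡ -18989 (mod 9601) has solution.

yes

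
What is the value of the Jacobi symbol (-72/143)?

Pull out -1: (-72/143) = (-1/143)·(72/143). Since 143 ≡ 3 (mod 4), (-1/143) = -1. Now have -(72/143).
Factor out 2: 72 = 2^3·9. Since 143 ≡ 7 (mod 8), (2/143) = +1, and (2/143)^3 = +1. Now have -(9/143).
9 ≡ 1 (mod 4), so quadratic reciprocity gives (9/143) = (143/9). Reduce: 143 ≡ 8 (mod 9). Now have -(8/9).
Factor out 2: 8 = 2^3. Since 9 ≡ 1 (mod 8), (2/9) = +1, and (2/9)^3 = +1. Now have -(1/9).
(1/9) = 1. Collecting the sign factors: -1.

-1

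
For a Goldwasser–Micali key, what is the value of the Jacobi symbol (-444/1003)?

Reduce the numerator: -444 ≡ 559 (mod 1003), so (-444/1003) = (559/1003).
Both 559 ≡ 3 and 1003 ≡ 3 (mod 4), so reciprocity gives (559/1003) = -(1003/559). Reduce: 1003 ≡ 444 (mod 559). Now have -(444/559).
Factor out 2: 444 = 2^2·111. Since 559 ≡ 7 (mod 8), (2/559) = +1, and (2/559)^2 = +1. Now have -(111/559).
Both 111 ≡ 3 and 559 ≡ 3 (mod 4), so reciprocity gives (111/559) = -(559/111). Reduce: 559 ≡ 4 (mod 111). Now have (4/111).
Factor out 2: 4 = 2^2. Since 111 ≡ 7 (mod 8), (2/111) = +1, and (2/111)^2 = +1. Now have (1/111).
(1/111) = 1. Collecting the sign factors: 1.

1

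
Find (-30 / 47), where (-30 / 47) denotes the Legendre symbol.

(-30 / 47)
  = (17 / 47)    [-30 ≡ 17 mod 47]
  = (47 / 17)    [QR: 17 ≡ 1 mod 4, sign kept]
  = (13 / 17)    [47 ≡ 13 mod 17]
  = (17 / 13)    [QR: 13 ≡ 1 mod 4, sign kept]
  = (4 / 13)    [17 ≡ 4 mod 13]
  = (1 / 13)    [13 ≡ 5 mod 8 ⇒ (2 / 13)^2 = +1]
  = 1    [(1 / 13) = 1]

1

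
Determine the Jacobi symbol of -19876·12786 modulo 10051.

-1

By multiplicativity, (-19876·12786/10051) = (-19876/10051)·(12786/10051).
First factor (-19876/10051):
(-19876/10051)
  = (226/10051)    [-19876 ≡ 226 mod 10051]
  = -(113/10051)    [10051 ≡ 3 mod 8 ⇒ (2/10051) = -1]
  = -(10051/113)    [QR: 113 ≡ 1 mod 4, sign kept]
  = -(107/113)    [10051 ≡ 107 mod 113]
  = -(113/107)    [QR: 113 ≡ 1 mod 4, sign kept]
  = -(6/107)    [113 ≡ 6 mod 107]
  = (3/107)    [107 ≡ 3 mod 8 ⇒ (2/107) = -1]
  = -(107/3)    [QR: both ≡ 3 mod 4, sign flips]
  = -(2/3)    [107 ≡ 2 mod 3]
  = (1/3)    [3 ≡ 3 mod 8 ⇒ (2/3) = -1]
  = 1    [(1/3) = 1]
Second factor (12786/10051):
(12786/10051)
  = (2735/10051)    [12786 ≡ 2735 mod 10051]
  = -(10051/2735)    [QR: both ≡ 3 mod 4, sign flips]
  = -(1846/2735)    [10051 ≡ 1846 mod 2735]
  = -(923/2735)    [2735 ≡ 7 mod 8 ⇒ (2/2735) = +1]
  = (2735/923)    [QR: both ≡ 3 mod 4, sign flips]
  = (889/923)    [2735 ≡ 889 mod 923]
  = (923/889)    [QR: 889 ≡ 1 mod 4, sign kept]
  = (34/889)    [923 ≡ 34 mod 889]
  = (17/889)    [889 ≡ 1 mod 8 ⇒ (2/889) = +1]
  = (889/17)    [QR: 17 ≡ 1 mod 4, sign kept]
  = (5/17)    [889 ≡ 5 mod 17]
  = (17/5)    [QR: 5 ≡ 1 mod 4, sign kept]
  = (2/5)    [17 ≡ 2 mod 5]
  = -(1/5)    [5 ≡ 5 mod 8 ⇒ (2/5) = -1]
  = -1    [(1/5) = 1]
Product: (1)·(-1) = -1.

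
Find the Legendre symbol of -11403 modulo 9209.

Reduce the numerator: -11403 ≡ 7015 (mod 9209), so (-11403|9209) = (7015|9209).
9209 ≡ 1 (mod 4), so quadratic reciprocity gives (7015|9209) = (9209|7015). Reduce: 9209 ≡ 2194 (mod 7015). Now have (2194|7015).
Factor out 2: 2194 = 2·1097. Since 7015 ≡ 7 (mod 8), (2|7015) = +1. Now have (1097|7015).
1097 ≡ 1 (mod 4), so quadratic reciprocity gives (1097|7015) = (7015|1097). Reduce: 7015 ≡ 433 (mod 1097). Now have (433|1097).
433 ≡ 1 (mod 4), so quadratic reciprocity gives (433|1097) = (1097|433). Reduce: 1097 ≡ 231 (mod 433). Now have (231|433).
433 ≡ 1 (mod 4), so quadratic reciprocity gives (231|433) = (433|231). Reduce: 433 ≡ 202 (mod 231). Now have (202|231).
Factor out 2: 202 = 2·101. Since 231 ≡ 7 (mod 8), (2|231) = +1. Now have (101|231).
101 ≡ 1 (mod 4), so quadratic reciprocity gives (101|231) = (231|101). Reduce: 231 ≡ 29 (mod 101). Now have (29|101).
29 ≡ 1 (mod 4), so quadratic reciprocity gives (29|101) = (101|29). Reduce: 101 ≡ 14 (mod 29). Now have (14|29).
Factor out 2: 14 = 2·7. Since 29 ≡ 5 (mod 8), (2|29) = -1. Now have -(7|29).
29 ≡ 1 (mod 4), so quadratic reciprocity gives (7|29) = (29|7). Reduce: 29 ≡ 1 (mod 7). Now have -(1|7).
(1|7) = 1. Collecting the sign factors: -1.

-1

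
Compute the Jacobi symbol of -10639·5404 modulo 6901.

-1

By multiplicativity, (-10639·5404/6901) = (-10639/6901)·(5404/6901).
First factor (-10639/6901):
Pull out -1: (-10639/6901) = (-1/6901)·(10639/6901). Since 6901 ≡ 1 (mod 4), (-1/6901) = +1. Now have (10639/6901).
Reduce the numerator: 10639 ≡ 3738 (mod 6901), so (10639/6901) = (3738/6901).
Factor out 2: 3738 = 2·1869. Since 6901 ≡ 5 (mod 8), (2/6901) = -1. Now have -(1869/6901).
1869 ≡ 1 (mod 4), so quadratic reciprocity gives (1869/6901) = (6901/1869). Reduce: 6901 ≡ 1294 (mod 1869). Now have -(1294/1869).
Factor out 2: 1294 = 2·647. Since 1869 ≡ 5 (mod 8), (2/1869) = -1. Now have (647/1869).
1869 ≡ 1 (mod 4), so quadratic reciprocity gives (647/1869) = (1869/647). Reduce: 1869 ≡ 575 (mod 647). Now have (575/647).
Both 575 ≡ 3 and 647 ≡ 3 (mod 4), so reciprocity gives (575/647) = -(647/575). Reduce: 647 ≡ 72 (mod 575). Now have -(72/575).
Factor out 2: 72 = 2^3·9. Since 575 ≡ 7 (mod 8), (2/575) = +1, and (2/575)^3 = +1. Now have -(9/575).
9 ≡ 1 (mod 4), so quadratic reciprocity gives (9/575) = (575/9). Reduce: 575 ≡ 8 (mod 9). Now have -(8/9).
Factor out 2: 8 = 2^3. Since 9 ≡ 1 (mod 8), (2/9) = +1, and (2/9)^3 = +1. Now have -(1/9).
(1/9) = 1. Collecting the sign factors: -1.
Second factor (5404/6901):
Factor out 2: 5404 = 2^2·1351. Since 6901 ≡ 5 (mod 8), (2/6901) = -1, and (2/6901)^2 = +1. Now have (1351/6901).
6901 ≡ 1 (mod 4), so quadratic reciprocity gives (1351/6901) = (6901/1351). Reduce: 6901 ≡ 146 (mod 1351). Now have (146/1351).
Factor out 2: 146 = 2·73. Since 1351 ≡ 7 (mod 8), (2/1351) = +1. Now have (73/1351).
73 ≡ 1 (mod 4), so quadratic reciprocity gives (73/1351) = (1351/73). Reduce: 1351 ≡ 37 (mod 73). Now have (37/73).
37 ≡ 1 (mod 4), so quadratic reciprocity gives (37/73) = (73/37). Reduce: 73 ≡ 36 (mod 37). Now have (36/37).
Factor out 2: 36 = 2^2·9. Since 37 ≡ 5 (mod 8), (2/37) = -1, and (2/37)^2 = +1. Now have (9/37).
9 ≡ 1 (mod 4), so quadratic reciprocity gives (9/37) = (37/9). Reduce: 37 ≡ 1 (mod 9). Now have (1/9).
(1/9) = 1. Collecting the sign factors: 1.
Product: (-1)·(1) = -1.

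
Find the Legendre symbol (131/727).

1

(131/727)
  = -(727/131)    [QR: both ≡ 3 mod 4, sign flips]
  = -(72/131)    [727 ≡ 72 mod 131]
  = (9/131)    [131 ≡ 3 mod 8 ⇒ (2/131)^3 = -1]
  = (131/9)    [QR: 9 ≡ 1 mod 4, sign kept]
  = (5/9)    [131 ≡ 5 mod 9]
  = (9/5)    [QR: 5 ≡ 1 mod 4, sign kept]
  = (4/5)    [9 ≡ 4 mod 5]
  = (1/5)    [5 ≡ 5 mod 8 ⇒ (2/5)^2 = +1]
  = 1    [(1/5) = 1]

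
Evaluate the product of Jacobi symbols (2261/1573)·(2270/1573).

-1

By multiplicativity, (2261·2270/1573) = (2261/1573)·(2270/1573).
First factor (2261/1573):
(2261/1573)
  = (688/1573)    [2261 ≡ 688 mod 1573]
  = (43/1573)    [1573 ≡ 5 mod 8 ⇒ (2/1573)^4 = +1]
  = (1573/43)    [QR: 1573 ≡ 1 mod 4, sign kept]
  = (25/43)    [1573 ≡ 25 mod 43]
  = (43/25)    [QR: 25 ≡ 1 mod 4, sign kept]
  = (18/25)    [43 ≡ 18 mod 25]
  = (9/25)    [25 ≡ 1 mod 8 ⇒ (2/25) = +1]
  = (25/9)    [QR: 9 ≡ 1 mod 4, sign kept]
  = (7/9)    [25 ≡ 7 mod 9]
  = (9/7)    [QR: 9 ≡ 1 mod 4, sign kept]
  = (2/7)    [9 ≡ 2 mod 7]
  = (1/7)    [7 ≡ 7 mod 8 ⇒ (2/7) = +1]
  = 1    [(1/7) = 1]
Second factor (2270/1573):
(2270/1573)
  = (697/1573)    [2270 ≡ 697 mod 1573]
  = (1573/697)    [QR: 697 ≡ 1 mod 4, sign kept]
  = (179/697)    [1573 ≡ 179 mod 697]
  = (697/179)    [QR: 697 ≡ 1 mod 4, sign kept]
  = (160/179)    [697 ≡ 160 mod 179]
  = -(5/179)    [179 ≡ 3 mod 8 ⇒ (2/179)^5 = -1]
  = -(179/5)    [QR: 5 ≡ 1 mod 4, sign kept]
  = -(4/5)    [179 ≡ 4 mod 5]
  = -(1/5)    [5 ≡ 5 mod 8 ⇒ (2/5)^2 = +1]
  = -1    [(1/5) = 1]
Product: (1)·(-1) = -1.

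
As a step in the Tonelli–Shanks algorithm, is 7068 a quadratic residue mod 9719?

no

Factor out 2: 7068 = 2^2·1767. Since 9719 ≡ 7 (mod 8), (2/9719) = +1, and (2/9719)^2 = +1. Now have (1767/9719).
Both 1767 ≡ 3 and 9719 ≡ 3 (mod 4), so reciprocity gives (1767/9719) = -(9719/1767). Reduce: 9719 ≡ 884 (mod 1767). Now have -(884/1767).
Factor out 2: 884 = 2^2·221. Since 1767 ≡ 7 (mod 8), (2/1767) = +1, and (2/1767)^2 = +1. Now have -(221/1767).
221 ≡ 1 (mod 4), so quadratic reciprocity gives (221/1767) = (1767/221). Reduce: 1767 ≡ 220 (mod 221). Now have -(220/221).
Factor out 2: 220 = 2^2·55. Since 221 ≡ 5 (mod 8), (2/221) = -1, and (2/221)^2 = +1. Now have -(55/221).
221 ≡ 1 (mod 4), so quadratic reciprocity gives (55/221) = (221/55). Reduce: 221 ≡ 1 (mod 55). Now have -(1/55).
(1/55) = 1. Collecting the sign factors: -1.
The Legendre symbol is -1, so x^2 ≡ 7068 (mod 9719) has no solution.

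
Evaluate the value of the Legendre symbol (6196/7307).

(6196/7307)
  = (1549/7307)    [7307 ≡ 3 mod 8 ⇒ (2/7307)^2 = +1]
  = (7307/1549)    [QR: 1549 ≡ 1 mod 4, sign kept]
  = (1111/1549)    [7307 ≡ 1111 mod 1549]
  = (1549/1111)    [QR: 1549 ≡ 1 mod 4, sign kept]
  = (438/1111)    [1549 ≡ 438 mod 1111]
  = (219/1111)    [1111 ≡ 7 mod 8 ⇒ (2/1111) = +1]
  = -(1111/219)    [QR: both ≡ 3 mod 4, sign flips]
  = -(16/219)    [1111 ≡ 16 mod 219]
  = -(1/219)    [219 ≡ 3 mod 8 ⇒ (2/219)^4 = +1]
  = -1    [(1/219) = 1]

-1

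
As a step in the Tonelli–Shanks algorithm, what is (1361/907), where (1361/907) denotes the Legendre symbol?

-1

Reduce the numerator: 1361 ≡ 454 (mod 907), so (1361/907) = (454/907).
Factor out 2: 454 = 2·227. Since 907 ≡ 3 (mod 8), (2/907) = -1. Now have -(227/907).
Both 227 ≡ 3 and 907 ≡ 3 (mod 4), so reciprocity gives (227/907) = -(907/227). Reduce: 907 ≡ 226 (mod 227). Now have (226/227).
Factor out 2: 226 = 2·113. Since 227 ≡ 3 (mod 8), (2/227) = -1. Now have -(113/227).
113 ≡ 1 (mod 4), so quadratic reciprocity gives (113/227) = (227/113). Reduce: 227 ≡ 1 (mod 113). Now have -(1/113).
(1/113) = 1. Collecting the sign factors: -1.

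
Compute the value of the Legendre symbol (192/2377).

Factor out 2: 192 = 2^6·3. Since 2377 ≡ 1 (mod 8), (2/2377) = +1, and (2/2377)^6 = +1. Now have (3/2377).
2377 ≡ 1 (mod 4), so quadratic reciprocity gives (3/2377) = (2377/3). Reduce: 2377 ≡ 1 (mod 3). Now have (1/3).
(1/3) = 1. Collecting the sign factors: 1.

1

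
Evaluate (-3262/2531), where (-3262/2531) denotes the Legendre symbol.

-1

Pull out -1: (-3262/2531) = (-1/2531)·(3262/2531). Since 2531 ≡ 3 (mod 4), (-1/2531) = -1. Now have -(3262/2531).
Reduce the numerator: 3262 ≡ 731 (mod 2531), so (3262/2531) = (731/2531).
Both 731 ≡ 3 and 2531 ≡ 3 (mod 4), so reciprocity gives (731/2531) = -(2531/731). Reduce: 2531 ≡ 338 (mod 731). Now have (338/731).
Factor out 2: 338 = 2·169. Since 731 ≡ 3 (mod 8), (2/731) = -1. Now have -(169/731).
169 ≡ 1 (mod 4), so quadratic reciprocity gives (169/731) = (731/169). Reduce: 731 ≡ 55 (mod 169). Now have -(55/169).
169 ≡ 1 (mod 4), so quadratic reciprocity gives (55/169) = (169/55). Reduce: 169 ≡ 4 (mod 55). Now have -(4/55).
Factor out 2: 4 = 2^2. Since 55 ≡ 7 (mod 8), (2/55) = +1, and (2/55)^2 = +1. Now have -(1/55).
(1/55) = 1. Collecting the sign factors: -1.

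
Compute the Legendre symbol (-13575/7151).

(-13575/7151)
  = (727/7151)    [-13575 ≡ 727 mod 7151]
  = -(7151/727)    [QR: both ≡ 3 mod 4, sign flips]
  = -(608/727)    [7151 ≡ 608 mod 727]
  = -(19/727)    [727 ≡ 7 mod 8 ⇒ (2/727)^5 = +1]
  = (727/19)    [QR: both ≡ 3 mod 4, sign flips]
  = (5/19)    [727 ≡ 5 mod 19]
  = (19/5)    [QR: 5 ≡ 1 mod 4, sign kept]
  = (4/5)    [19 ≡ 4 mod 5]
  = (1/5)    [5 ≡ 5 mod 8 ⇒ (2/5)^2 = +1]
  = 1    [(1/5) = 1]

1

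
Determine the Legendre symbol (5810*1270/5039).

-1

By multiplicativity, (5810·1270/5039) = (5810/5039)·(1270/5039).
First factor (5810/5039):
(5810/5039)
  = (771/5039)    [5810 ≡ 771 mod 5039]
  = -(5039/771)    [QR: both ≡ 3 mod 4, sign flips]
  = -(413/771)    [5039 ≡ 413 mod 771]
  = -(771/413)    [QR: 413 ≡ 1 mod 4, sign kept]
  = -(358/413)    [771 ≡ 358 mod 413]
  = (179/413)    [413 ≡ 5 mod 8 ⇒ (2/413) = -1]
  = (413/179)    [QR: 413 ≡ 1 mod 4, sign kept]
  = (55/179)    [413 ≡ 55 mod 179]
  = -(179/55)    [QR: both ≡ 3 mod 4, sign flips]
  = -(14/55)    [179 ≡ 14 mod 55]
  = -(7/55)    [55 ≡ 7 mod 8 ⇒ (2/55) = +1]
  = (55/7)    [QR: both ≡ 3 mod 4, sign flips]
  = (6/7)    [55 ≡ 6 mod 7]
  = (3/7)    [7 ≡ 7 mod 8 ⇒ (2/7) = +1]
  = -(7/3)    [QR: both ≡ 3 mod 4, sign flips]
  = -(1/3)    [7 ≡ 1 mod 3]
  = -1    [(1/3) = 1]
Second factor (1270/5039):
(1270/5039)
  = (635/5039)    [5039 ≡ 7 mod 8 ⇒ (2/5039) = +1]
  = -(5039/635)    [QR: both ≡ 3 mod 4, sign flips]
  = -(594/635)    [5039 ≡ 594 mod 635]
  = (297/635)    [635 ≡ 3 mod 8 ⇒ (2/635) = -1]
  = (635/297)    [QR: 297 ≡ 1 mod 4, sign kept]
  = (41/297)    [635 ≡ 41 mod 297]
  = (297/41)    [QR: 41 ≡ 1 mod 4, sign kept]
  = (10/41)    [297 ≡ 10 mod 41]
  = (5/41)    [41 ≡ 1 mod 8 ⇒ (2/41) = +1]
  = (41/5)    [QR: 5 ≡ 1 mod 4, sign kept]
  = (1/5)    [41 ≡ 1 mod 5]
  = 1    [(1/5) = 1]
Product: (-1)·(1) = -1.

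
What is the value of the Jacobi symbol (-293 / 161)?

(-293 / 161)
  = (293 / 161)    [161 ≡ 1 mod 4 ⇒ (-1 / 161) = +1]
  = (132 / 161)    [293 ≡ 132 mod 161]
  = (33 / 161)    [161 ≡ 1 mod 8 ⇒ (2 / 161)^2 = +1]
  = (161 / 33)    [QR: 33 ≡ 1 mod 4, sign kept]
  = (29 / 33)    [161 ≡ 29 mod 33]
  = (33 / 29)    [QR: 29 ≡ 1 mod 4, sign kept]
  = (4 / 29)    [33 ≡ 4 mod 29]
  = (1 / 29)    [29 ≡ 5 mod 8 ⇒ (2 / 29)^2 = +1]
  = 1    [(1 / 29) = 1]

1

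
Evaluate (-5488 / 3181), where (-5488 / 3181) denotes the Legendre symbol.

(-5488 / 3181)
  = (874 / 3181)    [-5488 ≡ 874 mod 3181]
  = -(437 / 3181)    [3181 ≡ 5 mod 8 ⇒ (2 / 3181) = -1]
  = -(3181 / 437)    [QR: 437 ≡ 1 mod 4, sign kept]
  = -(122 / 437)    [3181 ≡ 122 mod 437]
  = (61 / 437)    [437 ≡ 5 mod 8 ⇒ (2 / 437) = -1]
  = (437 / 61)    [QR: 61 ≡ 1 mod 4, sign kept]
  = (10 / 61)    [437 ≡ 10 mod 61]
  = -(5 / 61)    [61 ≡ 5 mod 8 ⇒ (2 / 61) = -1]
  = -(61 / 5)    [QR: 5 ≡ 1 mod 4, sign kept]
  = -(1 / 5)    [61 ≡ 1 mod 5]
  = -1    [(1 / 5) = 1]

-1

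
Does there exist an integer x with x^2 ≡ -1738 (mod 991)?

(-1738/991)
  = (244/991)    [-1738 ≡ 244 mod 991]
  = (61/991)    [991 ≡ 7 mod 8 ⇒ (2/991)^2 = +1]
  = (991/61)    [QR: 61 ≡ 1 mod 4, sign kept]
  = (15/61)    [991 ≡ 15 mod 61]
  = (61/15)    [QR: 61 ≡ 1 mod 4, sign kept]
  = (1/15)    [61 ≡ 1 mod 15]
  = 1    [(1/15) = 1]
The Legendre symbol is 1, so x^2 ≡ -1738 (mod 991) has solution.

yes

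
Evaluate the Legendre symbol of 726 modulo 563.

-1

Reduce the numerator: 726 ≡ 163 (mod 563), so (726|563) = (163|563).
Both 163 ≡ 3 and 563 ≡ 3 (mod 4), so reciprocity gives (163|563) = -(563|163). Reduce: 563 ≡ 74 (mod 163). Now have -(74|163).
Factor out 2: 74 = 2·37. Since 163 ≡ 3 (mod 8), (2|163) = -1. Now have (37|163).
37 ≡ 1 (mod 4), so quadratic reciprocity gives (37|163) = (163|37). Reduce: 163 ≡ 15 (mod 37). Now have (15|37).
37 ≡ 1 (mod 4), so quadratic reciprocity gives (15|37) = (37|15). Reduce: 37 ≡ 7 (mod 15). Now have (7|15).
Both 7 ≡ 3 and 15 ≡ 3 (mod 4), so reciprocity gives (7|15) = -(15|7). Reduce: 15 ≡ 1 (mod 7). Now have -(1|7).
(1|7) = 1. Collecting the sign factors: -1.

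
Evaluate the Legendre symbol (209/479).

(209/479)
  = (479/209)    [QR: 209 ≡ 1 mod 4, sign kept]
  = (61/209)    [479 ≡ 61 mod 209]
  = (209/61)    [QR: 61 ≡ 1 mod 4, sign kept]
  = (26/61)    [209 ≡ 26 mod 61]
  = -(13/61)    [61 ≡ 5 mod 8 ⇒ (2/61) = -1]
  = -(61/13)    [QR: 13 ≡ 1 mod 4, sign kept]
  = -(9/13)    [61 ≡ 9 mod 13]
  = -(13/9)    [QR: 9 ≡ 1 mod 4, sign kept]
  = -(4/9)    [13 ≡ 4 mod 9]
  = -(1/9)    [9 ≡ 1 mod 8 ⇒ (2/9)^2 = +1]
  = -1    [(1/9) = 1]

-1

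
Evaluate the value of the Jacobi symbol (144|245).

Factor out 2: 144 = 2^4·9. Since 245 ≡ 5 (mod 8), (2|245) = -1, and (2|245)^4 = +1. Now have (9|245).
9 ≡ 1 (mod 4), so quadratic reciprocity gives (9|245) = (245|9). Reduce: 245 ≡ 2 (mod 9). Now have (2|9).
Factor out 2: 2 = 2. Since 9 ≡ 1 (mod 8), (2|9) = +1. Now have (1|9).
(1|9) = 1. Collecting the sign factors: 1.

1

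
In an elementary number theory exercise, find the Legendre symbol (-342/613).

Reduce the numerator: -342 ≡ 271 (mod 613), so (-342/613) = (271/613).
613 ≡ 1 (mod 4), so quadratic reciprocity gives (271/613) = (613/271). Reduce: 613 ≡ 71 (mod 271). Now have (71/271).
Both 71 ≡ 3 and 271 ≡ 3 (mod 4), so reciprocity gives (71/271) = -(271/71). Reduce: 271 ≡ 58 (mod 71). Now have -(58/71).
Factor out 2: 58 = 2·29. Since 71 ≡ 7 (mod 8), (2/71) = +1. Now have -(29/71).
29 ≡ 1 (mod 4), so quadratic reciprocity gives (29/71) = (71/29). Reduce: 71 ≡ 13 (mod 29). Now have -(13/29).
13 ≡ 1 (mod 4), so quadratic reciprocity gives (13/29) = (29/13). Reduce: 29 ≡ 3 (mod 13). Now have -(3/13).
13 ≡ 1 (mod 4), so quadratic reciprocity gives (3/13) = (13/3). Reduce: 13 ≡ 1 (mod 3). Now have -(1/3).
(1/3) = 1. Collecting the sign factors: -1.

-1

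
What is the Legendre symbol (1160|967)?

(1160|967)
  = (193|967)    [1160 ≡ 193 mod 967]
  = (967|193)    [QR: 193 ≡ 1 mod 4, sign kept]
  = (2|193)    [967 ≡ 2 mod 193]
  = (1|193)    [193 ≡ 1 mod 8 ⇒ (2|193) = +1]
  = 1    [(1|193) = 1]

1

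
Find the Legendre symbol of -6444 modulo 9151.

1

Reduce the numerator: -6444 ≡ 2707 (mod 9151), so (-6444/9151) = (2707/9151).
Both 2707 ≡ 3 and 9151 ≡ 3 (mod 4), so reciprocity gives (2707/9151) = -(9151/2707). Reduce: 9151 ≡ 1030 (mod 2707). Now have -(1030/2707).
Factor out 2: 1030 = 2·515. Since 2707 ≡ 3 (mod 8), (2/2707) = -1. Now have (515/2707).
Both 515 ≡ 3 and 2707 ≡ 3 (mod 4), so reciprocity gives (515/2707) = -(2707/515). Reduce: 2707 ≡ 132 (mod 515). Now have -(132/515).
Factor out 2: 132 = 2^2·33. Since 515 ≡ 3 (mod 8), (2/515) = -1, and (2/515)^2 = +1. Now have -(33/515).
33 ≡ 1 (mod 4), so quadratic reciprocity gives (33/515) = (515/33). Reduce: 515 ≡ 20 (mod 33). Now have -(20/33).
Factor out 2: 20 = 2^2·5. Since 33 ≡ 1 (mod 8), (2/33) = +1, and (2/33)^2 = +1. Now have -(5/33).
5 ≡ 1 (mod 4), so quadratic reciprocity gives (5/33) = (33/5). Reduce: 33 ≡ 3 (mod 5). Now have -(3/5).
5 ≡ 1 (mod 4), so quadratic reciprocity gives (3/5) = (5/3). Reduce: 5 ≡ 2 (mod 3). Now have -(2/3).
Factor out 2: 2 = 2. Since 3 ≡ 3 (mod 8), (2/3) = -1. Now have (1/3).
(1/3) = 1. Collecting the sign factors: 1.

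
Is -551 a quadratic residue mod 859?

(-551/859)
  = (308/859)    [-551 ≡ 308 mod 859]
  = (77/859)    [859 ≡ 3 mod 8 ⇒ (2/859)^2 = +1]
  = (859/77)    [QR: 77 ≡ 1 mod 4, sign kept]
  = (12/77)    [859 ≡ 12 mod 77]
  = (3/77)    [77 ≡ 5 mod 8 ⇒ (2/77)^2 = +1]
  = (77/3)    [QR: 77 ≡ 1 mod 4, sign kept]
  = (2/3)    [77 ≡ 2 mod 3]
  = -(1/3)    [3 ≡ 3 mod 8 ⇒ (2/3) = -1]
  = -1    [(1/3) = 1]
(-551/859) = -1, and 859 is prime, so -551 is not a quadratic residue mod 859.

no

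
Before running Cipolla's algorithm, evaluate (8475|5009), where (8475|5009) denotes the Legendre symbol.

1

(8475|5009)
  = (3466|5009)    [8475 ≡ 3466 mod 5009]
  = (1733|5009)    [5009 ≡ 1 mod 8 ⇒ (2|5009) = +1]
  = (5009|1733)    [QR: 1733 ≡ 1 mod 4, sign kept]
  = (1543|1733)    [5009 ≡ 1543 mod 1733]
  = (1733|1543)    [QR: 1733 ≡ 1 mod 4, sign kept]
  = (190|1543)    [1733 ≡ 190 mod 1543]
  = (95|1543)    [1543 ≡ 7 mod 8 ⇒ (2|1543) = +1]
  = -(1543|95)    [QR: both ≡ 3 mod 4, sign flips]
  = -(23|95)    [1543 ≡ 23 mod 95]
  = (95|23)    [QR: both ≡ 3 mod 4, sign flips]
  = (3|23)    [95 ≡ 3 mod 23]
  = -(23|3)    [QR: both ≡ 3 mod 4, sign flips]
  = -(2|3)    [23 ≡ 2 mod 3]
  = (1|3)    [3 ≡ 3 mod 8 ⇒ (2|3) = -1]
  = 1    [(1|3) = 1]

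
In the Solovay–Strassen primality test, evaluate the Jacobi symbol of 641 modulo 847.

641 ≡ 1 (mod 4), so quadratic reciprocity gives (641/847) = (847/641). Reduce: 847 ≡ 206 (mod 641). Now have (206/641).
Factor out 2: 206 = 2·103. Since 641 ≡ 1 (mod 8), (2/641) = +1. Now have (103/641).
641 ≡ 1 (mod 4), so quadratic reciprocity gives (103/641) = (641/103). Reduce: 641 ≡ 23 (mod 103). Now have (23/103).
Both 23 ≡ 3 and 103 ≡ 3 (mod 4), so reciprocity gives (23/103) = -(103/23). Reduce: 103 ≡ 11 (mod 23). Now have -(11/23).
Both 11 ≡ 3 and 23 ≡ 3 (mod 4), so reciprocity gives (11/23) = -(23/11). Reduce: 23 ≡ 1 (mod 11). Now have (1/11).
(1/11) = 1. Collecting the sign factors: 1.

1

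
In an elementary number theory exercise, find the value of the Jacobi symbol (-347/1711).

1

(-347/1711)
  = -(347/1711)    [1711 ≡ 3 mod 4 ⇒ (-1/1711) = -1]
  = (1711/347)    [QR: both ≡ 3 mod 4, sign flips]
  = (323/347)    [1711 ≡ 323 mod 347]
  = -(347/323)    [QR: both ≡ 3 mod 4, sign flips]
  = -(24/323)    [347 ≡ 24 mod 323]
  = (3/323)    [323 ≡ 3 mod 8 ⇒ (2/323)^3 = -1]
  = -(323/3)    [QR: both ≡ 3 mod 4, sign flips]
  = -(2/3)    [323 ≡ 2 mod 3]
  = (1/3)    [3 ≡ 3 mod 8 ⇒ (2/3) = -1]
  = 1    [(1/3) = 1]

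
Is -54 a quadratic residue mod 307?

Pull out -1: (-54|307) = (-1|307)·(54|307). Since 307 ≡ 3 (mod 4), (-1|307) = -1. Now have -(54|307).
Factor out 2: 54 = 2·27. Since 307 ≡ 3 (mod 8), (2|307) = -1. Now have (27|307).
Both 27 ≡ 3 and 307 ≡ 3 (mod 4), so reciprocity gives (27|307) = -(307|27). Reduce: 307 ≡ 10 (mod 27). Now have -(10|27).
Factor out 2: 10 = 2·5. Since 27 ≡ 3 (mod 8), (2|27) = -1. Now have (5|27).
5 ≡ 1 (mod 4), so quadratic reciprocity gives (5|27) = (27|5). Reduce: 27 ≡ 2 (mod 5). Now have (2|5).
Factor out 2: 2 = 2. Since 5 ≡ 5 (mod 8), (2|5) = -1. Now have -(1|5).
(1|5) = 1. Collecting the sign factors: -1.
(-54|307) = -1, and 307 is prime, so -54 is not a quadratic residue mod 307.

no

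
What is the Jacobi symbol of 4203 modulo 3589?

-1

Reduce the numerator: 4203 ≡ 614 (mod 3589), so (4203/3589) = (614/3589).
Factor out 2: 614 = 2·307. Since 3589 ≡ 5 (mod 8), (2/3589) = -1. Now have -(307/3589).
3589 ≡ 1 (mod 4), so quadratic reciprocity gives (307/3589) = (3589/307). Reduce: 3589 ≡ 212 (mod 307). Now have -(212/307).
Factor out 2: 212 = 2^2·53. Since 307 ≡ 3 (mod 8), (2/307) = -1, and (2/307)^2 = +1. Now have -(53/307).
53 ≡ 1 (mod 4), so quadratic reciprocity gives (53/307) = (307/53). Reduce: 307 ≡ 42 (mod 53). Now have -(42/53).
Factor out 2: 42 = 2·21. Since 53 ≡ 5 (mod 8), (2/53) = -1. Now have (21/53).
21 ≡ 1 (mod 4), so quadratic reciprocity gives (21/53) = (53/21). Reduce: 53 ≡ 11 (mod 21). Now have (11/21).
21 ≡ 1 (mod 4), so quadratic reciprocity gives (11/21) = (21/11). Reduce: 21 ≡ 10 (mod 11). Now have (10/11).
Factor out 2: 10 = 2·5. Since 11 ≡ 3 (mod 8), (2/11) = -1. Now have -(5/11).
5 ≡ 1 (mod 4), so quadratic reciprocity gives (5/11) = (11/5). Reduce: 11 ≡ 1 (mod 5). Now have -(1/5).
(1/5) = 1. Collecting the sign factors: -1.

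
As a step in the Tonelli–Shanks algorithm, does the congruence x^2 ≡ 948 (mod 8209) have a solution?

(948/8209)
  = (237/8209)    [8209 ≡ 1 mod 8 ⇒ (2/8209)^2 = +1]
  = (8209/237)    [QR: 237 ≡ 1 mod 4, sign kept]
  = (151/237)    [8209 ≡ 151 mod 237]
  = (237/151)    [QR: 237 ≡ 1 mod 4, sign kept]
  = (86/151)    [237 ≡ 86 mod 151]
  = (43/151)    [151 ≡ 7 mod 8 ⇒ (2/151) = +1]
  = -(151/43)    [QR: both ≡ 3 mod 4, sign flips]
  = -(22/43)    [151 ≡ 22 mod 43]
  = (11/43)    [43 ≡ 3 mod 8 ⇒ (2/43) = -1]
  = -(43/11)    [QR: both ≡ 3 mod 4, sign flips]
  = -(10/11)    [43 ≡ 10 mod 11]
  = (5/11)    [11 ≡ 3 mod 8 ⇒ (2/11) = -1]
  = (11/5)    [QR: 5 ≡ 1 mod 4, sign kept]
  = (1/5)    [11 ≡ 1 mod 5]
  = 1    [(1/5) = 1]
(948/8209) = 1, and 8209 is prime, so 948 is a quadratic residue mod 8209.

yes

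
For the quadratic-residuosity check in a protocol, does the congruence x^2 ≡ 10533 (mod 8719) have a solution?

no

(10533/8719)
  = (1814/8719)    [10533 ≡ 1814 mod 8719]
  = (907/8719)    [8719 ≡ 7 mod 8 ⇒ (2/8719) = +1]
  = -(8719/907)    [QR: both ≡ 3 mod 4, sign flips]
  = -(556/907)    [8719 ≡ 556 mod 907]
  = -(139/907)    [907 ≡ 3 mod 8 ⇒ (2/907)^2 = +1]
  = (907/139)    [QR: both ≡ 3 mod 4, sign flips]
  = (73/139)    [907 ≡ 73 mod 139]
  = (139/73)    [QR: 73 ≡ 1 mod 4, sign kept]
  = (66/73)    [139 ≡ 66 mod 73]
  = (33/73)    [73 ≡ 1 mod 8 ⇒ (2/73) = +1]
  = (73/33)    [QR: 33 ≡ 1 mod 4, sign kept]
  = (7/33)    [73 ≡ 7 mod 33]
  = (33/7)    [QR: 33 ≡ 1 mod 4, sign kept]
  = (5/7)    [33 ≡ 5 mod 7]
  = (7/5)    [QR: 5 ≡ 1 mod 4, sign kept]
  = (2/5)    [7 ≡ 2 mod 5]
  = -(1/5)    [5 ≡ 5 mod 8 ⇒ (2/5) = -1]
  = -1    [(1/5) = 1]
(10533/8719) = -1, and 8719 is prime, so 10533 is not a quadratic residue mod 8719.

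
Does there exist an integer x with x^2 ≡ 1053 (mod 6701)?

no

(1053/6701)
  = (6701/1053)    [QR: 1053 ≡ 1 mod 4, sign kept]
  = (383/1053)    [6701 ≡ 383 mod 1053]
  = (1053/383)    [QR: 1053 ≡ 1 mod 4, sign kept]
  = (287/383)    [1053 ≡ 287 mod 383]
  = -(383/287)    [QR: both ≡ 3 mod 4, sign flips]
  = -(96/287)    [383 ≡ 96 mod 287]
  = -(3/287)    [287 ≡ 7 mod 8 ⇒ (2/287)^5 = +1]
  = (287/3)    [QR: both ≡ 3 mod 4, sign flips]
  = (2/3)    [287 ≡ 2 mod 3]
  = -(1/3)    [3 ≡ 3 mod 8 ⇒ (2/3) = -1]
  = -1    [(1/3) = 1]
The Legendre symbol is -1, so x^2 ≡ 1053 (mod 6701) has no solution.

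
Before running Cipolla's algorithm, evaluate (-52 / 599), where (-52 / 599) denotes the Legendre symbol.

-1

(-52 / 599)
  = (547 / 599)    [-52 ≡ 547 mod 599]
  = -(599 / 547)    [QR: both ≡ 3 mod 4, sign flips]
  = -(52 / 547)    [599 ≡ 52 mod 547]
  = -(13 / 547)    [547 ≡ 3 mod 8 ⇒ (2 / 547)^2 = +1]
  = -(547 / 13)    [QR: 13 ≡ 1 mod 4, sign kept]
  = -(1 / 13)    [547 ≡ 1 mod 13]
  = -1    [(1 / 13) = 1]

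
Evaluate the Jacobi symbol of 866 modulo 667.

-1

(866/667)
  = (199/667)    [866 ≡ 199 mod 667]
  = -(667/199)    [QR: both ≡ 3 mod 4, sign flips]
  = -(70/199)    [667 ≡ 70 mod 199]
  = -(35/199)    [199 ≡ 7 mod 8 ⇒ (2/199) = +1]
  = (199/35)    [QR: both ≡ 3 mod 4, sign flips]
  = (24/35)    [199 ≡ 24 mod 35]
  = -(3/35)    [35 ≡ 3 mod 8 ⇒ (2/35)^3 = -1]
  = (35/3)    [QR: both ≡ 3 mod 4, sign flips]
  = (2/3)    [35 ≡ 2 mod 3]
  = -(1/3)    [3 ≡ 3 mod 8 ⇒ (2/3) = -1]
  = -1    [(1/3) = 1]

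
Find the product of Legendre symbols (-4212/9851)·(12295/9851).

By multiplicativity, (-4212·12295/9851) = (-4212/9851)·(12295/9851).
First factor (-4212/9851):
Reduce the numerator: -4212 ≡ 5639 (mod 9851), so (-4212/9851) = (5639/9851).
Both 5639 ≡ 3 and 9851 ≡ 3 (mod 4), so reciprocity gives (5639/9851) = -(9851/5639). Reduce: 9851 ≡ 4212 (mod 5639). Now have -(4212/5639).
Factor out 2: 4212 = 2^2·1053. Since 5639 ≡ 7 (mod 8), (2/5639) = +1, and (2/5639)^2 = +1. Now have -(1053/5639).
1053 ≡ 1 (mod 4), so quadratic reciprocity gives (1053/5639) = (5639/1053). Reduce: 5639 ≡ 374 (mod 1053). Now have -(374/1053).
Factor out 2: 374 = 2·187. Since 1053 ≡ 5 (mod 8), (2/1053) = -1. Now have (187/1053).
1053 ≡ 1 (mod 4), so quadratic reciprocity gives (187/1053) = (1053/187). Reduce: 1053 ≡ 118 (mod 187). Now have (118/187).
Factor out 2: 118 = 2·59. Since 187 ≡ 3 (mod 8), (2/187) = -1. Now have -(59/187).
Both 59 ≡ 3 and 187 ≡ 3 (mod 4), so reciprocity gives (59/187) = -(187/59). Reduce: 187 ≡ 10 (mod 59). Now have (10/59).
Factor out 2: 10 = 2·5. Since 59 ≡ 3 (mod 8), (2/59) = -1. Now have -(5/59).
5 ≡ 1 (mod 4), so quadratic reciprocity gives (5/59) = (59/5). Reduce: 59 ≡ 4 (mod 5). Now have -(4/5).
Factor out 2: 4 = 2^2. Since 5 ≡ 5 (mod 8), (2/5) = -1, and (2/5)^2 = +1. Now have -(1/5).
(1/5) = 1. Collecting the sign factors: -1.
Second factor (12295/9851):
Reduce the numerator: 12295 ≡ 2444 (mod 9851), so (12295/9851) = (2444/9851).
Factor out 2: 2444 = 2^2·611. Since 9851 ≡ 3 (mod 8), (2/9851) = -1, and (2/9851)^2 = +1. Now have (611/9851).
Both 611 ≡ 3 and 9851 ≡ 3 (mod 4), so reciprocity gives (611/9851) = -(9851/611). Reduce: 9851 ≡ 75 (mod 611). Now have -(75/611).
Both 75 ≡ 3 and 611 ≡ 3 (mod 4), so reciprocity gives (75/611) = -(611/75). Reduce: 611 ≡ 11 (mod 75). Now have (11/75).
Both 11 ≡ 3 and 75 ≡ 3 (mod 4), so reciprocity gives (11/75) = -(75/11). Reduce: 75 ≡ 9 (mod 11). Now have -(9/11).
9 ≡ 1 (mod 4), so quadratic reciprocity gives (9/11) = (11/9). Reduce: 11 ≡ 2 (mod 9). Now have -(2/9).
Factor out 2: 2 = 2. Since 9 ≡ 1 (mod 8), (2/9) = +1. Now have -(1/9).
(1/9) = 1. Collecting the sign factors: -1.
Product: (-1)·(-1) = 1.

1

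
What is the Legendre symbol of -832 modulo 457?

-1

Reduce the numerator: -832 ≡ 82 (mod 457), so (-832|457) = (82|457).
Factor out 2: 82 = 2·41. Since 457 ≡ 1 (mod 8), (2|457) = +1. Now have (41|457).
41 ≡ 1 (mod 4), so quadratic reciprocity gives (41|457) = (457|41). Reduce: 457 ≡ 6 (mod 41). Now have (6|41).
Factor out 2: 6 = 2·3. Since 41 ≡ 1 (mod 8), (2|41) = +1. Now have (3|41).
41 ≡ 1 (mod 4), so quadratic reciprocity gives (3|41) = (41|3). Reduce: 41 ≡ 2 (mod 3). Now have (2|3).
Factor out 2: 2 = 2. Since 3 ≡ 3 (mod 8), (2|3) = -1. Now have -(1|3).
(1|3) = 1. Collecting the sign factors: -1.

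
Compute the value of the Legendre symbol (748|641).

(748|641)
  = (107|641)    [748 ≡ 107 mod 641]
  = (641|107)    [QR: 641 ≡ 1 mod 4, sign kept]
  = (106|107)    [641 ≡ 106 mod 107]
  = -(53|107)    [107 ≡ 3 mod 8 ⇒ (2|107) = -1]
  = -(107|53)    [QR: 53 ≡ 1 mod 4, sign kept]
  = -(1|53)    [107 ≡ 1 mod 53]
  = -1    [(1|53) = 1]

-1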